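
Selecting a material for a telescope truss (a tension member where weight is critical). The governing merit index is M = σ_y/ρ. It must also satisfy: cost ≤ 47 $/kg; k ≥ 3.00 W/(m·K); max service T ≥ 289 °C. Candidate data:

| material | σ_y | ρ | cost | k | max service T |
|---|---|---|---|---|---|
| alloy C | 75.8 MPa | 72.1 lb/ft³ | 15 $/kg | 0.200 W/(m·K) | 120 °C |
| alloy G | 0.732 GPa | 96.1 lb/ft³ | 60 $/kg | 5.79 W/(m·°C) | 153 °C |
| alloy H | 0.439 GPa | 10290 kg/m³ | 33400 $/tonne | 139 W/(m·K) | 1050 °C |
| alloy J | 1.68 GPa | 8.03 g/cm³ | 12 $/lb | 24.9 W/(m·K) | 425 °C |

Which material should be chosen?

alloy J

Screen on constraints: cost ≤ 47 $/kg; k ≥ 3.00 W/(m·K); max service T ≥ 289 °C. Survivors: alloy H, alloy J.
Putting every candidate on a common basis:
  alloy H: σ_y = 439.0 MPa, ρ = 10290 kg/m³
  alloy J: σ_y = 1680 MPa, ρ = 8030 kg/m³
  alloy J: M = 209 kN·m/kg
  alloy H: M = 42.7 kN·m/kg
The maximum is for alloy J.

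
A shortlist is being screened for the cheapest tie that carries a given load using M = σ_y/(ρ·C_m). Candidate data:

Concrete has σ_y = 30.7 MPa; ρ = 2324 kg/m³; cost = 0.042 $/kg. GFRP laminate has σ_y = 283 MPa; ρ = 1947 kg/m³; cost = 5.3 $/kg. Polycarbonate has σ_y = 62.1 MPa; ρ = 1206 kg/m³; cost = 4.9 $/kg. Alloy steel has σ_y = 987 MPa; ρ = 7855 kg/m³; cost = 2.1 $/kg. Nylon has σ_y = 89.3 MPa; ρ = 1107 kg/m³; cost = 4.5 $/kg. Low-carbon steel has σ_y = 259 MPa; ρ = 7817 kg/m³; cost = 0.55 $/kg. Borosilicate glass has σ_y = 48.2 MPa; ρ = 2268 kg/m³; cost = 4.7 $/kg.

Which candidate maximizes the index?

concrete

Per-candidate index values:
  concrete: M = 315 kN·m per $
  low-carbon steel: M = 60.2 kN·m per $
  alloy steel: M = 59.8 kN·m per $
  GFRP laminate: M = 27.4 kN·m per $
  nylon: M = 17.9 kN·m per $
  polycarbonate: M = 10.5 kN·m per $
  borosilicate glass: M = 4.52 kN·m per $
The maximum is for concrete.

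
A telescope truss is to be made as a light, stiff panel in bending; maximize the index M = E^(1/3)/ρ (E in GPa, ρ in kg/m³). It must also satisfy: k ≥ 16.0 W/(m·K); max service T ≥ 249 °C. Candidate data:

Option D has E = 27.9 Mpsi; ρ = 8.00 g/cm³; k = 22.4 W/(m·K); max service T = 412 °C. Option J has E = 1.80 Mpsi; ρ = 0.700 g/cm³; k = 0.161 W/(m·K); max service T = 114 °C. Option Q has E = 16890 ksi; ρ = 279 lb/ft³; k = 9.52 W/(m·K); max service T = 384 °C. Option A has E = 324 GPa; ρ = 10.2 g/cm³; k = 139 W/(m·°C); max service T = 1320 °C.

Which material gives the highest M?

option D

Screen on constraints: k ≥ 16.0 W/(m·K); max service T ≥ 249 °C. Survivors: option D, option A.
Normalizing units and computing the index:
  option D: E = 192.4 GPa, ρ = 8000 kg/m³
  option A: E = 324.0 GPa, ρ = 10200 kg/m³
  option D: M = 0.722×10⁻³
  option A: M = 0.673×10⁻³
The maximum is for option D.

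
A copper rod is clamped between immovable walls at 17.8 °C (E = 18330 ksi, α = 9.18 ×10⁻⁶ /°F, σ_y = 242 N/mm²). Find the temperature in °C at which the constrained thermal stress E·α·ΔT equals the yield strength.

E = 18330 ksi = 126.4 GPa.
α = 9.18×10⁻⁶/°F × 9/5 = 16.5×10⁻⁶/K.
σ_y = 242 N/mm² = 242.0 MPa.
E·α·ΔT = 242.0 MPa ⇒ ΔT = 242.0 / (126.4×10³ × 16.5×10⁻⁶) = 115.9 K.
T = 17.8 + 115.9 = 133.7 °C.

134 °C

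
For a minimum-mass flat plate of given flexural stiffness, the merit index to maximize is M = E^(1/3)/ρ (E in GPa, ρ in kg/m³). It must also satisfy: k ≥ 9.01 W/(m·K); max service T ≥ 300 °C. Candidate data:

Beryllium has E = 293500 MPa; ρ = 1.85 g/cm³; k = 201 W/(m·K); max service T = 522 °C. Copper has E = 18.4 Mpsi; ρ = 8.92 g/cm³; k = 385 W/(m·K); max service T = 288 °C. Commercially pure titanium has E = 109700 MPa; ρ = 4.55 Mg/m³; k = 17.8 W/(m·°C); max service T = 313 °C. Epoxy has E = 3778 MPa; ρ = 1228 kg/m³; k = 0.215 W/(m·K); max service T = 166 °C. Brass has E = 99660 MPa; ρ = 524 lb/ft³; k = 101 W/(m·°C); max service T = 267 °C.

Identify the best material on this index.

beryllium

Screen on constraints: k ≥ 9.01 W/(m·K); max service T ≥ 300 °C. Survivors: beryllium, commercially pure titanium.
Convert each candidate to consistent units, then evaluate M:
  beryllium: E = 293.5 GPa, ρ = 1850 kg/m³
  commercially pure titanium: E = 109.7 GPa, ρ = 4550 kg/m³
  beryllium: M = 3.59×10⁻³
  commercially pure titanium: M = 1.05×10⁻³
Beryllium has the largest M.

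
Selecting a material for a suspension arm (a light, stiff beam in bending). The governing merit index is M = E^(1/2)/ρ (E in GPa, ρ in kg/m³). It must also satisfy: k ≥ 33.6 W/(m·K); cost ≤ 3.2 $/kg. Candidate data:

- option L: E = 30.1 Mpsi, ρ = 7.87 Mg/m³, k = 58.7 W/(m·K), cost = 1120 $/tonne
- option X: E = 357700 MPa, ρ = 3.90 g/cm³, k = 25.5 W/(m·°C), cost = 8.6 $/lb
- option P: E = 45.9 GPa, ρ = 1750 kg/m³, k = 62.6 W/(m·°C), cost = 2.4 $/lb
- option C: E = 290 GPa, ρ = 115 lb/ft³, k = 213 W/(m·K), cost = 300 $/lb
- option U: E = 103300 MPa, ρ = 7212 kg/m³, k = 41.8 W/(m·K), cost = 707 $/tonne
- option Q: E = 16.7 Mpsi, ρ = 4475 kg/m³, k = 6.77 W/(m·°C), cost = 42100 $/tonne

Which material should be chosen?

option L

Screen on constraints: k ≥ 33.6 W/(m·K); cost ≤ 3.2 $/kg. Survivors: option L, option U.
In SI units:
  option L: E = 207.5 GPa, ρ = 7870 kg/m³
  option U: E = 103.3 GPa, ρ = 7212 kg/m³
  option L: M = 1.83×10⁻³
  option U: M = 1.41×10⁻³
Highest index: option L.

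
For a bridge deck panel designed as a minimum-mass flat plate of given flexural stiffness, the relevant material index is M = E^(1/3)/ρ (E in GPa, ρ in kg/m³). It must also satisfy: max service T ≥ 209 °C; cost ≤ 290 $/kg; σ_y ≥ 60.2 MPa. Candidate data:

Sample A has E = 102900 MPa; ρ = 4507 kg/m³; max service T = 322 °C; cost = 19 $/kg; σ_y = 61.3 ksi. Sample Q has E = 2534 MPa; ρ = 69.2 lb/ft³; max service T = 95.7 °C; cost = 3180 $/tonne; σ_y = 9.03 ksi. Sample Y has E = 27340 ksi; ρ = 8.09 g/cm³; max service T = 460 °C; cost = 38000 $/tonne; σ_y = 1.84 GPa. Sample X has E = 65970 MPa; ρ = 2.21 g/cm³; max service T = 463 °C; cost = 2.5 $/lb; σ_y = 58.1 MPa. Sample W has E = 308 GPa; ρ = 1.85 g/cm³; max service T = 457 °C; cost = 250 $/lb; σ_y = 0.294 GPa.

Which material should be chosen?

Screen on constraints: max service T ≥ 209 °C; cost ≤ 290 $/kg; σ_y ≥ 60.2 MPa. Survivors: sample A, sample Y.
Putting every candidate on a common basis:
  sample A: E = 102.9 GPa, ρ = 4507 kg/m³
  sample Y: E = 188.5 GPa, ρ = 8090 kg/m³
  sample A: M = 1.04×10⁻³
  sample Y: M = 0.709×10⁻³
Sample A ranks first.

sample A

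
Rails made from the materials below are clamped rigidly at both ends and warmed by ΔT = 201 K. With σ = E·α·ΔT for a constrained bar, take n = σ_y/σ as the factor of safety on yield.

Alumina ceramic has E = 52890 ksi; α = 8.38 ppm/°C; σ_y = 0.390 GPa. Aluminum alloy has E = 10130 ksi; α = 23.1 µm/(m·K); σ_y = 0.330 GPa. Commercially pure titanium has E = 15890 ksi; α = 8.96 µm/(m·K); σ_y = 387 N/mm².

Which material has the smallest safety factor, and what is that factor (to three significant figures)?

With everything in SI (GPa, ×10⁻⁶/K, MPa):
  alumina ceramic: E = 364.7, α = 8.38, σ_y = 390.0 → σ = 614 MPa, n = 0.635
  aluminum alloy: E = 69.84, α = 23.1, σ_y = 330.0 → σ = 324 MPa, n = 1.02
  commercially pure titanium: E = 109.6, α = 8.96, σ_y = 387.0 → σ = 197 MPa, n = 1.96
Alumina ceramic has the lowest safety factor, n = 0.635.

alumina ceramic, n = 0.635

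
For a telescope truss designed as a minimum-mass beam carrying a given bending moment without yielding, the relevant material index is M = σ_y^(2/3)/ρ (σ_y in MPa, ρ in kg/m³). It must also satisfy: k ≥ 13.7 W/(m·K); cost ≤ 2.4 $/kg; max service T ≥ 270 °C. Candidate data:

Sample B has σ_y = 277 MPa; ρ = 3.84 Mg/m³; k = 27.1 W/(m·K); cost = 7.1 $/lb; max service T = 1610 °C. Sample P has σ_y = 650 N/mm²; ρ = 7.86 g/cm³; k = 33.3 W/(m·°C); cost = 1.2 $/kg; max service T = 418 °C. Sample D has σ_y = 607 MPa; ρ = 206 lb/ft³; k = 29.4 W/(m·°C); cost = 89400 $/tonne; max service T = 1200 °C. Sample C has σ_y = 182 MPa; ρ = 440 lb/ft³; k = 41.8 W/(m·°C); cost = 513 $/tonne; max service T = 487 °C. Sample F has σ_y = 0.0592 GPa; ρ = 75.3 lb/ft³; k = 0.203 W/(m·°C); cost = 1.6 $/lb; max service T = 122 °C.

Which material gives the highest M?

Screen on constraints: k ≥ 13.7 W/(m·K); cost ≤ 2.4 $/kg; max service T ≥ 270 °C. Survivors: sample P, sample C.
Convert each candidate to consistent units, then evaluate M:
  sample P: σ_y = 650.0 MPa, ρ = 7860 kg/m³
  sample C: σ_y = 182.0 MPa, ρ = 7048 kg/m³
  sample P: M = 9.55×10⁻³
  sample C: M = 4.56×10⁻³
Sample P has the largest M.

sample P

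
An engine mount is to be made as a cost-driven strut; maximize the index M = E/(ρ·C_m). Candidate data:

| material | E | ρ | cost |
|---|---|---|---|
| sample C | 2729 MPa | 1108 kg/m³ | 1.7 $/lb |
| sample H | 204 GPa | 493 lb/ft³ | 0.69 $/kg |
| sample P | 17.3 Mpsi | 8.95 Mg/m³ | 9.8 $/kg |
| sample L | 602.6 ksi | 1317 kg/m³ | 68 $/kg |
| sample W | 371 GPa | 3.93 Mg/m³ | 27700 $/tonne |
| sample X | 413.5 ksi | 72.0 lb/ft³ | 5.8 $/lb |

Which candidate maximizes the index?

In SI units:
  sample C: E = 2.729 GPa, ρ = 1108 kg/m³, cost = 3.748 $/kg
  sample H: E = 204.0 GPa, ρ = 7897 kg/m³, cost = 0.6900 $/kg
  sample P: E = 119.3 GPa, ρ = 8950 kg/m³, cost = 9.800 $/kg
  sample L: E = 4.155 GPa, ρ = 1317 kg/m³, cost = 68.00 $/kg
  sample W: E = 371.0 GPa, ρ = 3930 kg/m³, cost = 27.70 $/kg
  sample X: E = 2.851 GPa, ρ = 1153 kg/m³, cost = 12.79 $/kg
  sample H: M = 37.4 MN·m per $
  sample W: M = 3.41 MN·m per $
  sample P: M = 1.36 MN·m per $
  sample C: M = 0.657 MN·m per $
  sample X: M = 0.193 MN·m per $
  sample L: M = 0.0464 MN·m per $
Sample H has the largest M.

sample H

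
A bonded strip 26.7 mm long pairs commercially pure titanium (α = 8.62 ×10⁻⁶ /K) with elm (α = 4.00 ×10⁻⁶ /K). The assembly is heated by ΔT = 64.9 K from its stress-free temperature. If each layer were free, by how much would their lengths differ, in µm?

Δα = |8.62 − 4.00|×10⁻⁶/K = 4.62×10⁻⁶/K.
ΔL_mismatch = Δα·L·ΔT = 4.62×10⁻⁶ × 26.7 mm × 64.9 K = 8.01 µm.

8.01 µm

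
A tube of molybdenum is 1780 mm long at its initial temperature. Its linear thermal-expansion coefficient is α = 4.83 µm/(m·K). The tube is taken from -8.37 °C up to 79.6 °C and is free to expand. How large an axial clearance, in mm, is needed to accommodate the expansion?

0.756 mm

ΔT = 79.6 − (-8.37) = 87.97 K.
ΔL = α·L₀·ΔT = 4.83×10⁻⁶ × 1780 mm × 87.97 K = 0.756 mm.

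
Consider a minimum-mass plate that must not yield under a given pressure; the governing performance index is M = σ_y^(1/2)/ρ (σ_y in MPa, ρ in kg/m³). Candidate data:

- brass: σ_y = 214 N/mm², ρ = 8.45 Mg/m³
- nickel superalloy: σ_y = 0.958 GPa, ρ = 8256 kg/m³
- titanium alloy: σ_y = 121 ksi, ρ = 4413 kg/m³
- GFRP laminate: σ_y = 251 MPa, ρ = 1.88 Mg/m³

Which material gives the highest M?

GFRP laminate

Convert each candidate to consistent units, then evaluate M:
  brass: σ_y = 214.0 MPa, ρ = 8450 kg/m³
  nickel superalloy: σ_y = 958.0 MPa, ρ = 8256 kg/m³
  titanium alloy: σ_y = 834.3 MPa, ρ = 4413 kg/m³
  GFRP laminate: σ_y = 251.0 MPa, ρ = 1880 kg/m³
  GFRP laminate: M = 8.43×10⁻³
  titanium alloy: M = 6.55×10⁻³
  nickel superalloy: M = 3.75×10⁻³
  brass: M = 1.73×10⁻³
GFRP laminate has the largest M.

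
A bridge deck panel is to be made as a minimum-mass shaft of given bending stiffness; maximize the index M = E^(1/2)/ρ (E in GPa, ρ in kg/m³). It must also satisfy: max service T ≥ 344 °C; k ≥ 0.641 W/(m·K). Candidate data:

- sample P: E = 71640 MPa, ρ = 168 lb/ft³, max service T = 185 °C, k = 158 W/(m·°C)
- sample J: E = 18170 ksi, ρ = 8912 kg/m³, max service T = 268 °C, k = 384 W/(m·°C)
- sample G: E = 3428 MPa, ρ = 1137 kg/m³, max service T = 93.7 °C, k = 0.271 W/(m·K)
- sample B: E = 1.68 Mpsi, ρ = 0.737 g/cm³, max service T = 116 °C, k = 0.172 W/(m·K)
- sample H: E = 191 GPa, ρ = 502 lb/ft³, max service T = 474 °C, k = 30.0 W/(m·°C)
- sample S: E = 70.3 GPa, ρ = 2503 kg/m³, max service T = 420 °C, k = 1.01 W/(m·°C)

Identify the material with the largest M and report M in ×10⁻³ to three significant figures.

Screen on constraints: max service T ≥ 344 °C; k ≥ 0.641 W/(m·K). Survivors: sample H, sample S.
In SI units:
  sample H: E = 191.0 GPa, ρ = 8041 kg/m³
  sample S: E = 70.30 GPa, ρ = 2503 kg/m³
  sample S: M = 3.35×10⁻³
  sample H: M = 1.72×10⁻³
Sample S ranks first.

sample S, M = 3.35×10⁻³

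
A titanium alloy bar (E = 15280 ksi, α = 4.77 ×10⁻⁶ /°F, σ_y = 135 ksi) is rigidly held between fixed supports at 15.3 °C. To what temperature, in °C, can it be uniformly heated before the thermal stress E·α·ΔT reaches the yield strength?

E = 15280 ksi = 105.4 GPa.
α = 4.77×10⁻⁶/°F × 9/5 = 8.59×10⁻⁶/K.
σ_y = 135 ksi = 930.8 MPa.
E·α·ΔT = 930.8 MPa ⇒ ΔT = 930.8 / (105.4×10³ × 8.59×10⁻⁶) = 1029 K.
T = 15.3 + 1029 = 1044 °C.

1040 °C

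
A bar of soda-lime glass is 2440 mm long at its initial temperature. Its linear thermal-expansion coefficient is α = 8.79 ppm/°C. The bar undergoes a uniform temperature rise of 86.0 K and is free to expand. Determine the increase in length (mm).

ΔL = α·L₀·ΔT = 8.79×10⁻⁶ × 2440 mm × 86.00 K = 1.84 mm.

1.84 mm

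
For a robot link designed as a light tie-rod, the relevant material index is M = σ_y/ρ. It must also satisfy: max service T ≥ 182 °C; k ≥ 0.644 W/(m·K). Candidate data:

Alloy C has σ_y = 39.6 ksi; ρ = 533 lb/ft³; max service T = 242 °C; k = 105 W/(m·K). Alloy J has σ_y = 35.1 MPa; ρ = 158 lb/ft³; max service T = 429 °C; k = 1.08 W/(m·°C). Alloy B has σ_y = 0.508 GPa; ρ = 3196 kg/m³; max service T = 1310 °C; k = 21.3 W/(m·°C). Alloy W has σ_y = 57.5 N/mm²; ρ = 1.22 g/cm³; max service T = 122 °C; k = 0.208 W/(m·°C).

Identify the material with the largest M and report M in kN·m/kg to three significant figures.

alloy B, M = 159 kN·m/kg

Screen on constraints: max service T ≥ 182 °C; k ≥ 0.644 W/(m·K). Survivors: alloy C, alloy J, alloy B.
After converting to SI:
  alloy C: σ_y = 273.0 MPa, ρ = 8538 kg/m³
  alloy J: σ_y = 35.10 MPa, ρ = 2531 kg/m³
  alloy B: σ_y = 508.0 MPa, ρ = 3196 kg/m³
  alloy B: M = 159 kN·m/kg
  alloy C: M = 32.0 kN·m/kg
  alloy J: M = 13.9 kN·m/kg
Alloy B has the largest M.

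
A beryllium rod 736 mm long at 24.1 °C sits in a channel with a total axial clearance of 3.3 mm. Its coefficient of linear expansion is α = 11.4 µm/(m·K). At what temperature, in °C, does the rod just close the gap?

α·L₀·ΔT = 3.3 mm ⇒ ΔT = 3.3 / (11.4×10⁻⁶ × 736.0) = 393.3 K.
T = 24.1 + 393.3 = 417.4 °C.

417 °C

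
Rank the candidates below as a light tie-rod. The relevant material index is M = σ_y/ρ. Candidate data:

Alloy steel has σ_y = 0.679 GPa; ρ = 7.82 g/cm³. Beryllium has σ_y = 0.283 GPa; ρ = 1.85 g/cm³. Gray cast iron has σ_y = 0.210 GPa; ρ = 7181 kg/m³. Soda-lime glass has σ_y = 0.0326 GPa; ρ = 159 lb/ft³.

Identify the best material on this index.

beryllium

Convert each candidate to consistent units, then evaluate M:
  alloy steel: σ_y = 679.0 MPa, ρ = 7820 kg/m³
  beryllium: σ_y = 283.0 MPa, ρ = 1850 kg/m³
  gray cast iron: σ_y = 210.0 MPa, ρ = 7181 kg/m³
  soda-lime glass: σ_y = 32.60 MPa, ρ = 2547 kg/m³
  beryllium: M = 153 kN·m/kg
  alloy steel: M = 86.8 kN·m/kg
  gray cast iron: M = 29.2 kN·m/kg
  soda-lime glass: M = 12.8 kN·m/kg
The maximum is for beryllium.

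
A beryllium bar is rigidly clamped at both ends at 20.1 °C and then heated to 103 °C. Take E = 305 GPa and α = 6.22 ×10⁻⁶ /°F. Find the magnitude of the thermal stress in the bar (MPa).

α = 6.22×10⁻⁶/°F × 9/5 = 11.2×10⁻⁶/K.
ΔT = 82.90 K. Constrained thermal stress σ = E·α·ΔT = 305.0×10³ MPa × 11.2×10⁻⁶ × 82.90 = 283 MPa (compressive).

283 MPa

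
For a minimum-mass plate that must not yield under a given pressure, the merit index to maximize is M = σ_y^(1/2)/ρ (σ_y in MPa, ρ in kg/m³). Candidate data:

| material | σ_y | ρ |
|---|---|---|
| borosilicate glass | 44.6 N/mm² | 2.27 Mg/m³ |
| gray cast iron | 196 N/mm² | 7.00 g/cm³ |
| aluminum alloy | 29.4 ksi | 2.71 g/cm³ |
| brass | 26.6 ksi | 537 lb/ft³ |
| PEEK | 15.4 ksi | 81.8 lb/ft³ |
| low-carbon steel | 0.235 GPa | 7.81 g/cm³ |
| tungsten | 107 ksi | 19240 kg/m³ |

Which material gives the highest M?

Normalizing units and computing the index:
  borosilicate glass: σ_y = 44.60 MPa, ρ = 2270 kg/m³
  gray cast iron: σ_y = 196.0 MPa, ρ = 7000 kg/m³
  aluminum alloy: σ_y = 202.7 MPa, ρ = 2710 kg/m³
  brass: σ_y = 183.4 MPa, ρ = 8602 kg/m³
  PEEK: σ_y = 106.2 MPa, ρ = 1310 kg/m³
  low-carbon steel: σ_y = 235.0 MPa, ρ = 7810 kg/m³
  tungsten: σ_y = 737.7 MPa, ρ = 19240 kg/m³
  PEEK: M = 7.86×10⁻³
  aluminum alloy: M = 5.25×10⁻³
  borosilicate glass: M = 2.94×10⁻³
  gray cast iron: M = 2.00×10⁻³
  low-carbon steel: M = 1.96×10⁻³
  brass: M = 1.57×10⁻³
  tungsten: M = 1.41×10⁻³
PEEK has the largest M.

PEEK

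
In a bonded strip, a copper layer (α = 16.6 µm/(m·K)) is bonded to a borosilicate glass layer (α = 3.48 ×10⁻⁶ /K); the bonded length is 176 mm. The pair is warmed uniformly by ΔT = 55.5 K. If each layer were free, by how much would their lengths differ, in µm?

128 µm

Δα = |16.6 − 3.48|×10⁻⁶/K = 13.1×10⁻⁶/K.
ΔL_mismatch = Δα·L·ΔT = 13.1×10⁻⁶ × 176.0 mm × 55.5 K = 128 µm.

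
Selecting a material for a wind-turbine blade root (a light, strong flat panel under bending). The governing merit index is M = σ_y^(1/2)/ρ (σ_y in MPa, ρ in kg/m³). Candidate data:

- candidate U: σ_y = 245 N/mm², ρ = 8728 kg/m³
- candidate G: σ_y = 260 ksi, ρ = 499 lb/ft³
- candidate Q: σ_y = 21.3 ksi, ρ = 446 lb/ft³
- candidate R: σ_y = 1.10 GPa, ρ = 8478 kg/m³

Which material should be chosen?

After converting to SI:
  candidate U: σ_y = 245.0 MPa, ρ = 8728 kg/m³
  candidate G: σ_y = 1793 MPa, ρ = 7993 kg/m³
  candidate Q: σ_y = 146.9 MPa, ρ = 7144 kg/m³
  candidate R: σ_y = 1100 MPa, ρ = 8478 kg/m³
  candidate G: M = 5.30×10⁻³
  candidate R: M = 3.91×10⁻³
  candidate U: M = 1.79×10⁻³
  candidate Q: M = 1.70×10⁻³
The maximum is for candidate G.

candidate G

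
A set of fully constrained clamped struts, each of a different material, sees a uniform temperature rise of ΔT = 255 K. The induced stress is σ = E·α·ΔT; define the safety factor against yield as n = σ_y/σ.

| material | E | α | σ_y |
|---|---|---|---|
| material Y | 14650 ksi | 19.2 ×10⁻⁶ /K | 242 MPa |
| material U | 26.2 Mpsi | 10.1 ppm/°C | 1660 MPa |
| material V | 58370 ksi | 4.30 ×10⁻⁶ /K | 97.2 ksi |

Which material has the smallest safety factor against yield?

material Y

Converting E to GPa, α to ×10⁻⁶/K, σ_y to MPa, then σ and n for each:
  material Y: E = 101.0, α = 19.2, σ_y = 242.0 → σ = 495 MPa, n = 0.489
  material U: E = 180.6, α = 10.1, σ_y = 1660 → σ = 465 MPa, n = 3.57
  material V: E = 402.4, α = 4.30, σ_y = 670.2 → σ = 441 MPa, n = 1.52
The minimum is material Y at n = 0.489.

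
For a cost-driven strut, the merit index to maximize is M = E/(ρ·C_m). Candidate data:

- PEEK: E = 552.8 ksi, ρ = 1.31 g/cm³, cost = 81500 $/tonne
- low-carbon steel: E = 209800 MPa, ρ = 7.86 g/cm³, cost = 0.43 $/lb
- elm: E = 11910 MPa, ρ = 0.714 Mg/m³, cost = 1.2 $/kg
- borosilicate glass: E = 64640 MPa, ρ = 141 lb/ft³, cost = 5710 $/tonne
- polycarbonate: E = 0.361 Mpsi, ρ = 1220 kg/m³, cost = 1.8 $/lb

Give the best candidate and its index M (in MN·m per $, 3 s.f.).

low-carbon steel, M = 28.2 MN·m per $

Convert each candidate to consistent units, then evaluate M:
  PEEK: E = 3.811 GPa, ρ = 1310 kg/m³, cost = 81.50 $/kg
  low-carbon steel: E = 209.8 GPa, ρ = 7860 kg/m³, cost = 0.9480 $/kg
  elm: E = 11.91 GPa, ρ = 714.0 kg/m³, cost = 1.200 $/kg
  borosilicate glass: E = 64.64 GPa, ρ = 2259 kg/m³, cost = 5.710 $/kg
  polycarbonate: E = 2.489 GPa, ρ = 1220 kg/m³, cost = 3.968 $/kg
  low-carbon steel: M = 28.2 MN·m per $
  elm: M = 13.9 MN·m per $
  borosilicate glass: M = 5.01 MN·m per $
  polycarbonate: M = 0.514 MN·m per $
  PEEK: M = 0.0357 MN·m per $
The maximum is for low-carbon steel.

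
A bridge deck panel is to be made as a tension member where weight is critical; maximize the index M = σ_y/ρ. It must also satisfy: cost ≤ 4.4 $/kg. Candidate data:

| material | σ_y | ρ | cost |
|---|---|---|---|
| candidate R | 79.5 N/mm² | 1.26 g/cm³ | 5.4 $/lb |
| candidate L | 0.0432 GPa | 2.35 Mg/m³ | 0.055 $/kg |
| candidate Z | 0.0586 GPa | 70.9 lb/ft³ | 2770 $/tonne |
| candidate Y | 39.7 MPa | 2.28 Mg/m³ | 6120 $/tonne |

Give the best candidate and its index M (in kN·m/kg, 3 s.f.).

candidate Z, M = 51.6 kN·m/kg

Screen on constraints: cost ≤ 4.4 $/kg. Survivors: candidate L, candidate Z.
Putting every candidate on a common basis:
  candidate L: σ_y = 43.20 MPa, ρ = 2350 kg/m³
  candidate Z: σ_y = 58.60 MPa, ρ = 1136 kg/m³
  candidate Z: M = 51.6 kN·m/kg
  candidate L: M = 18.4 kN·m/kg
Highest index: candidate Z.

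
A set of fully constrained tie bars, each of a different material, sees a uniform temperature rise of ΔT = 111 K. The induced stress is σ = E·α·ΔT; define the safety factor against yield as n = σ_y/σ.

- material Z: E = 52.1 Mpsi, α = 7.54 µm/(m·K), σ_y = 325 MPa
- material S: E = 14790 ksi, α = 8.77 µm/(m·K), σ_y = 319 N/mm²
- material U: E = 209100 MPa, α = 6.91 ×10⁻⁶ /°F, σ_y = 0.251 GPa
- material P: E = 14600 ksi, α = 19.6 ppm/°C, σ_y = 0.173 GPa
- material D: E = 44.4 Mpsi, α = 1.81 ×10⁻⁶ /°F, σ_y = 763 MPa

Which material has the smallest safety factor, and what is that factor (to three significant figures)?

Per material, after unit conversion:
  material Z: E = 359.2, α = 7.54, σ_y = 325.0 → σ = 301 MPa, n = 1.08
  material S: E = 102.0, α = 8.77, σ_y = 319.0 → σ = 99.3 MPa, n = 3.21
  material U: E = 209.1, α = 12.4, σ_y = 251.0 → σ = 289 MPa, n = 0.869
  material P: E = 100.7, α = 19.6, σ_y = 173.0 → σ = 219 MPa, n = 0.790
  material D: E = 306.1, α = 3.26, σ_y = 763.0 → σ = 111 MPa, n = 6.89
The minimum is material P at n = 0.790.

material P, n = 0.790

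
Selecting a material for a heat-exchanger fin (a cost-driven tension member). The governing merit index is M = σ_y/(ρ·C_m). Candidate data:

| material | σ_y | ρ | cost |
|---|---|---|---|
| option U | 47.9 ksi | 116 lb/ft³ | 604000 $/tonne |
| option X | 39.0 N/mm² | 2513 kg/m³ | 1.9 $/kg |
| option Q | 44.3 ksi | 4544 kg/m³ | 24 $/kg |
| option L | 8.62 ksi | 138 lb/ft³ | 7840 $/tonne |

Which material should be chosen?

Putting every candidate on a common basis:
  option U: σ_y = 330.3 MPa, ρ = 1858 kg/m³, cost = 604.0 $/kg
  option X: σ_y = 39.00 MPa, ρ = 2513 kg/m³, cost = 1.900 $/kg
  option Q: σ_y = 305.4 MPa, ρ = 4544 kg/m³, cost = 24.00 $/kg
  option L: σ_y = 59.43 MPa, ρ = 2211 kg/m³, cost = 7.840 $/kg
  option X: M = 8.17 kN·m per $
  option L: M = 3.43 kN·m per $
  option Q: M = 2.80 kN·m per $
  option U: M = 0.294 kN·m per $
Option X has the largest M.

option X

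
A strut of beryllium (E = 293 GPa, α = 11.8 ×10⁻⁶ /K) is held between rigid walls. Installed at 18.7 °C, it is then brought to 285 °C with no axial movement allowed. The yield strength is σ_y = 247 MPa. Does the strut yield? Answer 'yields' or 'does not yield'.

yields

ΔT = 266.3 K. Constrained thermal stress σ = E·α·ΔT = 293.0×10³ MPa × 11.8×10⁻⁶ × 266.3 = 921 MPa (compressive).
Compare to σ_y = 247 MPa: σ ≥ σ_y, so it yields.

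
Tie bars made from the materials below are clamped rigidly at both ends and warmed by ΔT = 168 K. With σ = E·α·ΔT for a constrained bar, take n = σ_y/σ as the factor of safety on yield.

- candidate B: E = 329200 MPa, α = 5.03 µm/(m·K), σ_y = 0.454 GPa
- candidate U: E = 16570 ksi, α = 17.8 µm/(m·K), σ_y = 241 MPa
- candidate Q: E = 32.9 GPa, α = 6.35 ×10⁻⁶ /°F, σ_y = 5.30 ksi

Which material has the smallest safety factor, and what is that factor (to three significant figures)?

In consistent units (E in GPa, α in ×10⁻⁶/K, σ_y in MPa):
  candidate B: E = 329.2, α = 5.03, σ_y = 454.0 → σ = 278 MPa, n = 1.63
  candidate U: E = 114.2, α = 17.8, σ_y = 241.0 → σ = 342 MPa, n = 0.705
  candidate Q: E = 32.90, α = 11.4, σ_y = 36.54 → σ = 63.2 MPa, n = 0.578
The minimum is candidate Q at n = 0.578.

candidate Q, n = 0.578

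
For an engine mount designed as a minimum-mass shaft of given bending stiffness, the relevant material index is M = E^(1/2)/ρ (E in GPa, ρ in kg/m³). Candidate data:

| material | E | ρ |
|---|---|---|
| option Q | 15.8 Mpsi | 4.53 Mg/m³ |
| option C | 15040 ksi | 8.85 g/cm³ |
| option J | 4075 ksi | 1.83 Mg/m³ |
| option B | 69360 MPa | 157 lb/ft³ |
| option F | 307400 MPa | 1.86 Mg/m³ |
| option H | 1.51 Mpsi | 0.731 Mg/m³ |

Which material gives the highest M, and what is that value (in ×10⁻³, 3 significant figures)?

In SI units:
  option Q: E = 108.9 GPa, ρ = 4530 kg/m³
  option C: E = 103.7 GPa, ρ = 8850 kg/m³
  option J: E = 28.10 GPa, ρ = 1830 kg/m³
  option B: E = 69.36 GPa, ρ = 2515 kg/m³
  option F: E = 307.4 GPa, ρ = 1860 kg/m³
  option H: E = 10.41 GPa, ρ = 731.0 kg/m³
  option F: M = 9.43×10⁻³
  option H: M = 4.41×10⁻³
  option B: M = 3.31×10⁻³
  option J: M = 2.90×10⁻³
  option Q: M = 2.30×10⁻³
  option C: M = 1.15×10⁻³
Option F has the largest M.

option F, M = 9.43×10⁻³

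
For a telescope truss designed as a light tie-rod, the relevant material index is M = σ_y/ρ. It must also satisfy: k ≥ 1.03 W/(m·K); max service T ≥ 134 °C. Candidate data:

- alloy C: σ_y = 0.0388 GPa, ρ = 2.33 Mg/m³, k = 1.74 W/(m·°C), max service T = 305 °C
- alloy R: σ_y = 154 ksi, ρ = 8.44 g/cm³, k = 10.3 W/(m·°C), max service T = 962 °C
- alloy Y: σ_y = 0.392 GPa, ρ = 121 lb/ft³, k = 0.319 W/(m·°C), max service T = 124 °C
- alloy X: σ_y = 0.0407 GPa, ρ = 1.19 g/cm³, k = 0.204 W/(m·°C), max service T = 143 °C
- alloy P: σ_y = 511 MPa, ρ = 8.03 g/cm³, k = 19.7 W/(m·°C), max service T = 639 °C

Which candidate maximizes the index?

Screen on constraints: k ≥ 1.03 W/(m·K); max service T ≥ 134 °C. Survivors: alloy C, alloy R, alloy P.
In SI units:
  alloy C: σ_y = 38.80 MPa, ρ = 2330 kg/m³
  alloy R: σ_y = 1062 MPa, ρ = 8440 kg/m³
  alloy P: σ_y = 511.0 MPa, ρ = 8030 kg/m³
  alloy R: M = 126 kN·m/kg
  alloy P: M = 63.6 kN·m/kg
  alloy C: M = 16.7 kN·m/kg
Alloy R has the largest M.

alloy R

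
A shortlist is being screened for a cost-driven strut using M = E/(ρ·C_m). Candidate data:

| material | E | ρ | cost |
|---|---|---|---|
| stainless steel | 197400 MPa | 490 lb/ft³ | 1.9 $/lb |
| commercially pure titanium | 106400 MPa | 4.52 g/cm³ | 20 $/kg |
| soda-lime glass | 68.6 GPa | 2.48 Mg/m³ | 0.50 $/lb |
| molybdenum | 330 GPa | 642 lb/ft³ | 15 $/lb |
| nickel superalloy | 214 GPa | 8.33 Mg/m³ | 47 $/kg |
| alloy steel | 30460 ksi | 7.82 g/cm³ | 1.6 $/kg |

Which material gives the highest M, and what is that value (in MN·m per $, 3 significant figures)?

soda-lime glass, M = 25.1 MN·m per $

Convert each candidate to consistent units, then evaluate M:
  stainless steel: E = 197.4 GPa, ρ = 7849 kg/m³, cost = 4.189 $/kg
  commercially pure titanium: E = 106.4 GPa, ρ = 4520 kg/m³, cost = 20.00 $/kg
  soda-lime glass: E = 68.60 GPa, ρ = 2480 kg/m³, cost = 1.102 $/kg
  molybdenum: E = 330.0 GPa, ρ = 10280 kg/m³, cost = 33.07 $/kg
  nickel superalloy: E = 214.0 GPa, ρ = 8330 kg/m³, cost = 47.00 $/kg
  alloy steel: E = 210.0 GPa, ρ = 7820 kg/m³, cost = 1.600 $/kg
  soda-lime glass: M = 25.1 MN·m per $
  alloy steel: M = 16.8 MN·m per $
  stainless steel: M = 6.00 MN·m per $
  commercially pure titanium: M = 1.18 MN·m per $
  molybdenum: M = 0.970 MN·m per $
  nickel superalloy: M = 0.547 MN·m per $
Soda-lime glass has the largest M.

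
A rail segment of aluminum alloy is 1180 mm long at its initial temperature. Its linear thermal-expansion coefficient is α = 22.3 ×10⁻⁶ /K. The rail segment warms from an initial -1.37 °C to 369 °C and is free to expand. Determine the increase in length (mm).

ΔT = 369 − (-1.37) = 370.4 K.
ΔL = α·L₀·ΔT = 22.3×10⁻⁶ × 1180 mm × 370.4 K = 9.75 mm.

9.75 mm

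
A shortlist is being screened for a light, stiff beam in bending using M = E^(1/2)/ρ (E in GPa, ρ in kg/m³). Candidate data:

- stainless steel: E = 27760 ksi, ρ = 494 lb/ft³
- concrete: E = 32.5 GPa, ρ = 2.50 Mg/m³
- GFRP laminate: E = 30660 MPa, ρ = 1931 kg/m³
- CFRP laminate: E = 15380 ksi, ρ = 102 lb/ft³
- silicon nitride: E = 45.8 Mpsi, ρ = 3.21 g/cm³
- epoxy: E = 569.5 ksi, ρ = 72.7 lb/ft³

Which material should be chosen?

CFRP laminate

In SI units:
  stainless steel: E = 191.4 GPa, ρ = 7913 kg/m³
  concrete: E = 32.50 GPa, ρ = 2500 kg/m³
  GFRP laminate: E = 30.66 GPa, ρ = 1931 kg/m³
  CFRP laminate: E = 106.0 GPa, ρ = 1634 kg/m³
  silicon nitride: E = 315.8 GPa, ρ = 3210 kg/m³
  epoxy: E = 3.927 GPa, ρ = 1165 kg/m³
  CFRP laminate: M = 6.30×10⁻³
  silicon nitride: M = 5.54×10⁻³
  GFRP laminate: M = 2.87×10⁻³
  concrete: M = 2.28×10⁻³
  stainless steel: M = 1.75×10⁻³
  epoxy: M = 1.70×10⁻³
CFRP laminate has the largest M.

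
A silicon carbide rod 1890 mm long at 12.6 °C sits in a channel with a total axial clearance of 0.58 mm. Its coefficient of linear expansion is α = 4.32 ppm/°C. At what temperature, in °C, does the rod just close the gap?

83.6 °C

α·L₀·ΔT = 0.58 mm ⇒ ΔT = 0.58 / (4.32×10⁻⁶ × 1890.0) = 71.04 K.
T = 12.6 + 71.04 = 83.64 °C.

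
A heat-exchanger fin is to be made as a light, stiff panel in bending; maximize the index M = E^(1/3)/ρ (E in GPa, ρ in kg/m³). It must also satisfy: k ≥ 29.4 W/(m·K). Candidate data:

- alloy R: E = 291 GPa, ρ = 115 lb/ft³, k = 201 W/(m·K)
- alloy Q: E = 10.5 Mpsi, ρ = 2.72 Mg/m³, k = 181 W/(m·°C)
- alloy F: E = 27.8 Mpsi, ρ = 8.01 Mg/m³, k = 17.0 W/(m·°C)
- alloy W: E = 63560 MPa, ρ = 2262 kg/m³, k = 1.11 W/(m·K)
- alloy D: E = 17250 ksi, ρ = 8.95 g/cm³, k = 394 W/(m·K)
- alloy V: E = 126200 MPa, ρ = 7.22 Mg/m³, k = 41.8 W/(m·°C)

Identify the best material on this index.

alloy R

Screen on constraints: k ≥ 29.4 W/(m·K). Survivors: alloy R, alloy Q, alloy D, alloy V.
Convert each candidate to consistent units, then evaluate M:
  alloy R: E = 291.0 GPa, ρ = 1842 kg/m³
  alloy Q: E = 72.39 GPa, ρ = 2720 kg/m³
  alloy D: E = 118.9 GPa, ρ = 8950 kg/m³
  alloy V: E = 126.2 GPa, ρ = 7220 kg/m³
  alloy R: M = 3.60×10⁻³
  alloy Q: M = 1.53×10⁻³
  alloy V: M = 0.695×10⁻³
  alloy D: M = 0.549×10⁻³
Highest index: alloy R.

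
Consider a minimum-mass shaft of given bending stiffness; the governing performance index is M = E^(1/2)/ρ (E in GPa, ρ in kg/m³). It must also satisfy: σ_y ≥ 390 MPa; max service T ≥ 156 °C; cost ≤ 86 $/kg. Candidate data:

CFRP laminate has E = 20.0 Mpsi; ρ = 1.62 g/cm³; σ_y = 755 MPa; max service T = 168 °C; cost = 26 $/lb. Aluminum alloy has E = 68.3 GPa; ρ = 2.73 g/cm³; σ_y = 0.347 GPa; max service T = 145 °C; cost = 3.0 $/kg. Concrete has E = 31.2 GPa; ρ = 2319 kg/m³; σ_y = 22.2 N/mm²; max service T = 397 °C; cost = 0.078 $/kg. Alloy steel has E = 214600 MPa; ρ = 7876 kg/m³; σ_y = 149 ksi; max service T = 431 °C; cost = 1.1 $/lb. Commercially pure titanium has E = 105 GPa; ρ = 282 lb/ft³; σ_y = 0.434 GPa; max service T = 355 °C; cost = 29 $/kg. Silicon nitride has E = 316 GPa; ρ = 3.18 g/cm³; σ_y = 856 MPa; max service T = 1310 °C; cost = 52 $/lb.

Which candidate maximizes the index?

CFRP laminate

Screen on constraints: σ_y ≥ 390 MPa; max service T ≥ 156 °C; cost ≤ 86 $/kg. Survivors: CFRP laminate, alloy steel, commercially pure titanium.
Normalizing units and computing the index:
  CFRP laminate: E = 137.9 GPa, ρ = 1620 kg/m³
  alloy steel: E = 214.6 GPa, ρ = 7876 kg/m³
  commercially pure titanium: E = 105.0 GPa, ρ = 4517 kg/m³
  CFRP laminate: M = 7.25×10⁻³
  commercially pure titanium: M = 2.27×10⁻³
  alloy steel: M = 1.86×10⁻³
The maximum is for CFRP laminate.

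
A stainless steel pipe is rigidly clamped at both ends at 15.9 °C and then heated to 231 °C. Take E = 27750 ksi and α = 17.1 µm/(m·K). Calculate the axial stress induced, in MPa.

E = 27750 ksi = 191.3 GPa.
ΔT = 215.1 K. Constrained thermal stress σ = E·α·ΔT = 191.3×10³ MPa × 17.1×10⁻⁶ × 215.1 = 704 MPa (compressive).

704 MPa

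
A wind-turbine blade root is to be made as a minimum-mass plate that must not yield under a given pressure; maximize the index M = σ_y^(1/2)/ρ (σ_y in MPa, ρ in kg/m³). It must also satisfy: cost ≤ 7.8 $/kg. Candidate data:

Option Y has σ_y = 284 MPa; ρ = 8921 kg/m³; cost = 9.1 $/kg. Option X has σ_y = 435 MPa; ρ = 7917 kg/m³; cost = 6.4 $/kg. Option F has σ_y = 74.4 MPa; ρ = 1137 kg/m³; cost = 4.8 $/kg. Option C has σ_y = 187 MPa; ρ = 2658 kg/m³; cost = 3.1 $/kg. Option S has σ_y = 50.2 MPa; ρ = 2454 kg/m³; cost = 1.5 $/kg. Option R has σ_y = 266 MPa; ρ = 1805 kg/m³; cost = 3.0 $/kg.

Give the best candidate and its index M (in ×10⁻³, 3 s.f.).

Screen on constraints: cost ≤ 7.8 $/kg. Survivors: option X, option F, option C, option S, option R.
Per-candidate index values:
  option R: M = 9.04×10⁻³
  option F: M = 7.59×10⁻³
  option C: M = 5.14×10⁻³
  option S: M = 2.89×10⁻³
  option X: M = 2.63×10⁻³
The maximum is for option R.

option R, M = 9.04×10⁻³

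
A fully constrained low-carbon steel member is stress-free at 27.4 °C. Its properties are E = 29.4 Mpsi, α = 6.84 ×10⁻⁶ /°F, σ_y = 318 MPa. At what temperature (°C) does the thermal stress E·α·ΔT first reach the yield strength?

E = 29.4 Mpsi = 202.7 GPa.
α = 6.84×10⁻⁶/°F × 9/5 = 12.3×10⁻⁶/K.
E·α·ΔT = 318.0 MPa ⇒ ΔT = 318.0 / (202.7×10³ × 12.3×10⁻⁶) = 127.4 K.
T = 27.4 + 127.4 = 154.8 °C.

155 °C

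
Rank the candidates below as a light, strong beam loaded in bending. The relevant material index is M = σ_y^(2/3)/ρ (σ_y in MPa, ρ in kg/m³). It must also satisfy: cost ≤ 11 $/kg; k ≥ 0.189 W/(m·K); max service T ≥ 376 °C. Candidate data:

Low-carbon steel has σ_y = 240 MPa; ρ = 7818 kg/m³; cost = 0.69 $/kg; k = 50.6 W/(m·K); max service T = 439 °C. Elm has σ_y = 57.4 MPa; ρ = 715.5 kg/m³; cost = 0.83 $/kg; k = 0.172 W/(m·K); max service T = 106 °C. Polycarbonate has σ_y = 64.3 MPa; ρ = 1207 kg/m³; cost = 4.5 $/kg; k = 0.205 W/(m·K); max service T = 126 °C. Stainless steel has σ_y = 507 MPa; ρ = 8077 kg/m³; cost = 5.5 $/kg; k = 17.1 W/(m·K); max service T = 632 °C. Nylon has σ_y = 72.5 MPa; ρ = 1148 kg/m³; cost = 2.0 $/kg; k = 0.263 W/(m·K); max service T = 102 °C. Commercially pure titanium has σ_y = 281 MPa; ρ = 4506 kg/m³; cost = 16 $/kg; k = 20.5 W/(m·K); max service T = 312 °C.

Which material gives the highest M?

stainless steel

Screen on constraints: cost ≤ 11 $/kg; k ≥ 0.189 W/(m·K); max service T ≥ 376 °C. Survivors: low-carbon steel, stainless steel.
Per-candidate index values:
  stainless steel: M = 7.87×10⁻³
  low-carbon steel: M = 4.94×10⁻³
Stainless steel ranks first.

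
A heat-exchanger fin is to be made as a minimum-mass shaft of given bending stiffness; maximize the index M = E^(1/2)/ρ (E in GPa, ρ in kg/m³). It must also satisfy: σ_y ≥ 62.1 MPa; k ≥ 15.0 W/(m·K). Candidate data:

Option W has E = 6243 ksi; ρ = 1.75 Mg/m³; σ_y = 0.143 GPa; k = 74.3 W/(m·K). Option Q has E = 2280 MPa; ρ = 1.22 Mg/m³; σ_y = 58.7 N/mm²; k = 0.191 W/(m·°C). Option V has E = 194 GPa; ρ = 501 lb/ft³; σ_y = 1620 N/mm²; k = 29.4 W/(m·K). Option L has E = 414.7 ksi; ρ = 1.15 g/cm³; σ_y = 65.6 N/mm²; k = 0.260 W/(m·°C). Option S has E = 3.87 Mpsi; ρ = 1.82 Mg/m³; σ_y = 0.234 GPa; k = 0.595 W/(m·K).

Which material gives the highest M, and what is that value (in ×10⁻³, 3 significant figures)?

option W, M = 3.75×10⁻³

Screen on constraints: σ_y ≥ 62.1 MPa; k ≥ 15.0 W/(m·K). Survivors: option W, option V.
Convert each candidate to consistent units, then evaluate M:
  option W: E = 43.04 GPa, ρ = 1750 kg/m³
  option V: E = 194.0 GPa, ρ = 8025 kg/m³
  option W: M = 3.75×10⁻³
  option V: M = 1.74×10⁻³
The maximum is for option W.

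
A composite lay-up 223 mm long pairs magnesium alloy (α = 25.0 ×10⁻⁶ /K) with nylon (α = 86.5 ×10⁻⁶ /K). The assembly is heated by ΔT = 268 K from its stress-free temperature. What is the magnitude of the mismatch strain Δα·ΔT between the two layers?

0.0165

Δα = |25.0 − 86.5|×10⁻⁶/K = 61.5×10⁻⁶/K.
Mismatch strain = Δα·ΔT = 61.5×10⁻⁶ × 268.0 = 0.0165.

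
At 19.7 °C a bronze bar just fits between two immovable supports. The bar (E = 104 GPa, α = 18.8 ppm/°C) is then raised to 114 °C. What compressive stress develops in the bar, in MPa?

184 MPa

ΔT = 94.30 K. Constrained thermal stress σ = E·α·ΔT = 104.0×10³ MPa × 18.8×10⁻⁶ × 94.30 = 184 MPa (compressive).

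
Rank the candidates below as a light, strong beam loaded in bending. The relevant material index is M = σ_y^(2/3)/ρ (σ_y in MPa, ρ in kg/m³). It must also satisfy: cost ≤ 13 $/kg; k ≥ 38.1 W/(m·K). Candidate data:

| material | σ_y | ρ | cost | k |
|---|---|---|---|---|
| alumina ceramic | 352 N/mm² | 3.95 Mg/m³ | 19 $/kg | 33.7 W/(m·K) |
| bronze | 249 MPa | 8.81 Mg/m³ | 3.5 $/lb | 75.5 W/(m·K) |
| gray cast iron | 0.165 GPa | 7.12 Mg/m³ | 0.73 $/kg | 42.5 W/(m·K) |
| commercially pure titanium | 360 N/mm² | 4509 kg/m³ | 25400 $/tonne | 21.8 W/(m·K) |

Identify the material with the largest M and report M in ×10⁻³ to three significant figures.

bronze, M = 4.49×10⁻³

Screen on constraints: cost ≤ 13 $/kg; k ≥ 38.1 W/(m·K). Survivors: bronze, gray cast iron.
Putting every candidate on a common basis:
  bronze: σ_y = 249.0 MPa, ρ = 8810 kg/m³
  gray cast iron: σ_y = 165.0 MPa, ρ = 7120 kg/m³
  bronze: M = 4.49×10⁻³
  gray cast iron: M = 4.23×10⁻³
Bronze ranks first.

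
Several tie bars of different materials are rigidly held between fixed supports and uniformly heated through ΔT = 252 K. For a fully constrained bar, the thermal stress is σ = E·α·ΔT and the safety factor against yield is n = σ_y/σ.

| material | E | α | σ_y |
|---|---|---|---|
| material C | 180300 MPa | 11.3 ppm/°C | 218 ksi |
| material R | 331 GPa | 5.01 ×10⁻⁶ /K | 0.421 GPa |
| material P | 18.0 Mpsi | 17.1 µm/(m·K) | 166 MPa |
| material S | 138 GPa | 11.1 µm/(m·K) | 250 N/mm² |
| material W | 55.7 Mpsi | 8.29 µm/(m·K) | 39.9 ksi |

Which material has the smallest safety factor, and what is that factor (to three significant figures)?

Per material, after unit conversion:
  material C: E = 180.3, α = 11.3, σ_y = 1503 → σ = 513 MPa, n = 2.93
  material R: E = 331.0, α = 5.01, σ_y = 421.0 → σ = 418 MPa, n = 1.01
  material P: E = 124.1, α = 17.1, σ_y = 166.0 → σ = 535 MPa, n = 0.310
  material S: E = 138.0, α = 11.1, σ_y = 250.0 → σ = 386 MPa, n = 0.648
  material W: E = 384.0, α = 8.29, σ_y = 275.1 → σ = 802 MPa, n = 0.343
Smallest n: material P with n = 0.310.

material P, n = 0.310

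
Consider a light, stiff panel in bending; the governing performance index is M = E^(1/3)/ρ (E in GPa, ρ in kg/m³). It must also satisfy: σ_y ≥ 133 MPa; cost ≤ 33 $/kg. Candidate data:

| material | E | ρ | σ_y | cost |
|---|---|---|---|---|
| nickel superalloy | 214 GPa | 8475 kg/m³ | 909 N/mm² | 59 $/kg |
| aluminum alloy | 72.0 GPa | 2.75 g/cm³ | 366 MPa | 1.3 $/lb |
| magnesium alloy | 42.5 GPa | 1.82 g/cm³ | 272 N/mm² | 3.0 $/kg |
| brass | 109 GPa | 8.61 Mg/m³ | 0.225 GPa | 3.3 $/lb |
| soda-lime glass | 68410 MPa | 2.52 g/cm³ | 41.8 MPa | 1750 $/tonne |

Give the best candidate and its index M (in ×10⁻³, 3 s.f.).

Screen on constraints: σ_y ≥ 133 MPa; cost ≤ 33 $/kg. Survivors: aluminum alloy, magnesium alloy, brass.
In SI units:
  aluminum alloy: E = 72.00 GPa, ρ = 2750 kg/m³
  magnesium alloy: E = 42.50 GPa, ρ = 1820 kg/m³
  brass: E = 109.0 GPa, ρ = 8610 kg/m³
  magnesium alloy: M = 1.92×10⁻³
  aluminum alloy: M = 1.51×10⁻³
  brass: M = 0.555×10⁻³
The maximum is for magnesium alloy.

magnesium alloy, M = 1.92×10⁻³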